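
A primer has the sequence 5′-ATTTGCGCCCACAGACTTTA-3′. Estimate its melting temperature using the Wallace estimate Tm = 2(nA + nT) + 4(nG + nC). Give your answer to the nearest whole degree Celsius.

Base counts: A=5, T=6, G=3, C=6 (length 20).
Tm = 2·(5+6) + 4·(3+6) = 2·11 + 4·9 = 22 + 36 = 58°C.

58°C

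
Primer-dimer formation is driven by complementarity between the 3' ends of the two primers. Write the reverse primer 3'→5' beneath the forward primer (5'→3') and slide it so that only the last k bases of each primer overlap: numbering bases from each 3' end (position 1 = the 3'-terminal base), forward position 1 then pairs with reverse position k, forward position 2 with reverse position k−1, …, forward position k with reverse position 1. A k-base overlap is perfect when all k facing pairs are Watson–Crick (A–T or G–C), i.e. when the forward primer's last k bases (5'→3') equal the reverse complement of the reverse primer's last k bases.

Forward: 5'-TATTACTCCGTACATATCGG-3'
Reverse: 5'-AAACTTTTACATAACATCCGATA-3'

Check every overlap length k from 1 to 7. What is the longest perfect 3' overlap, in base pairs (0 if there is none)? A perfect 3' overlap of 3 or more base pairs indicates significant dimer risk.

Longest perfect overlap: 6 complementary base pairs; significant dimer risk (threshold 3).

Last 7 bases (5'→3') — forward …ATATCGG, reverse …TCCGATA.
Reverse complement of the reverse primer's last 7 bases: TATCGGA; its first k bases are the reverse complement of the reverse primer's last k bases, so a perfect k-base overlap needs the forward primer's last k bases to equal them.
Comparing (forward last k vs required): k=1: G vs T ✗; k=2: GG vs TA ✗; k=3: CGG vs TAT ✗; k=4: TCGG vs TATC ✗; k=5: ATCGG vs TATCG ✗; k=6: TATCGG vs TATCGG ✓; k=7: ATATCGG vs TATCGGA ✗.
Only k = 6 is perfect, so the longest perfect 3' overlap is 6.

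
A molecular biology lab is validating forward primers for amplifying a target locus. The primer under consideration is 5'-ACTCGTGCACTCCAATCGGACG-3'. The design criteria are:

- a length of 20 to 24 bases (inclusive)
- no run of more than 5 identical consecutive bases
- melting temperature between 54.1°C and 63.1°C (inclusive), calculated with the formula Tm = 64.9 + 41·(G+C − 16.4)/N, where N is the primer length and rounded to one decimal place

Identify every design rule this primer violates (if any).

Base counts: A=5, T=4, G=5, C=8 (length 22).
length: length 22 ✓
homopolymer run: longest run = 2 ✓
Tm: Tm = 64.9 + 41·(13 − 16.4)/22 = 58.6°C ✓

Meets all criteria.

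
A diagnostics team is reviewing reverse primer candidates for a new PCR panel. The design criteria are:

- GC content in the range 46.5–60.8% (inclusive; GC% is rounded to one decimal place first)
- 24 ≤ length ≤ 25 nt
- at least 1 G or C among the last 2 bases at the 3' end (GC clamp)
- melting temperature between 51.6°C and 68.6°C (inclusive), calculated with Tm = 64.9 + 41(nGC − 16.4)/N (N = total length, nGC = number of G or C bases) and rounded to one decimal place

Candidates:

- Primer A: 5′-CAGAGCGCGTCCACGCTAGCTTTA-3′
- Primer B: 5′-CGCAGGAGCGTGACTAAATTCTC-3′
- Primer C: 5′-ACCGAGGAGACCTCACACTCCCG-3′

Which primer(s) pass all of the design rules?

None of the candidates satisfy all criteria.

Primer A (24 nt, A=5 T=5 G=6 C=8): GC 14/24 = 58.3% ✓; length 24 ✓; 3' end TA has 0 G/C, need ≥1 ✗; Tm = 64.9 + 41·(14 − 16.4)/24 = 60.8°C ✓ — fails.
Primer B (23 nt, A=6 T=5 G=6 C=6): GC 12/23 = 52.2% ✓; length 23, outside 24–25 ✗; 3' end TC has 1 G/C ✓; Tm = 64.9 + 41·(12 − 16.4)/23 = 57.1°C ✓ — fails.
Primer C (23 nt, A=6 T=2 G=5 C=10): GC 15/23 = 65.2%, outside 46.5–60.8% ✗; length 23, outside 24–25 ✗; 3' end CG has 2 G/C ✓; Tm = 64.9 + 41·(15 − 16.4)/23 = 62.4°C ✓ — fails.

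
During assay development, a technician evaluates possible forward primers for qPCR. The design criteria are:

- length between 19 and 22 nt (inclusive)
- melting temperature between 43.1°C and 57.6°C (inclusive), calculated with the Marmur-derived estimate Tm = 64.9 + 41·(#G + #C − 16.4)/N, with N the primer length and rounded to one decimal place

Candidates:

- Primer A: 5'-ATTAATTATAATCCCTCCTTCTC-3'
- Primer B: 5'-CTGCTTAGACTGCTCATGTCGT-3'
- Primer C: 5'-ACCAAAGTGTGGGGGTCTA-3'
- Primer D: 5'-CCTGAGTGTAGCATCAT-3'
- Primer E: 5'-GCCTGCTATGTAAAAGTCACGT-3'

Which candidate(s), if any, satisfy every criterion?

Primer B, Primer C and Primer E.

Primer A (23 nt, A=6 T=10 G=0 C=7): length 23, outside 19–22 ✗; Tm = 64.9 + 41·(7 − 16.4)/23 = 48.1°C ✓ — fails.
Primer B (22 nt, A=3 T=8 G=5 C=6): length 22 ✓; Tm = 64.9 + 41·(11 − 16.4)/22 = 54.8°C ✓ — passes.
Primer C (19 nt, A=5 T=4 G=7 C=3): length 19 ✓; Tm = 64.9 + 41·(10 − 16.4)/19 = 51.1°C ✓ — passes.
Primer D (17 nt, A=4 T=5 G=4 C=4): length 17, outside 19–22 ✗; Tm = 64.9 + 41·(8 − 16.4)/17 = 44.6°C ✓ — fails.
Primer E (22 nt, A=6 T=6 G=5 C=5): length 22 ✓; Tm = 64.9 + 41·(10 − 16.4)/22 = 53.0°C ✓ — passes.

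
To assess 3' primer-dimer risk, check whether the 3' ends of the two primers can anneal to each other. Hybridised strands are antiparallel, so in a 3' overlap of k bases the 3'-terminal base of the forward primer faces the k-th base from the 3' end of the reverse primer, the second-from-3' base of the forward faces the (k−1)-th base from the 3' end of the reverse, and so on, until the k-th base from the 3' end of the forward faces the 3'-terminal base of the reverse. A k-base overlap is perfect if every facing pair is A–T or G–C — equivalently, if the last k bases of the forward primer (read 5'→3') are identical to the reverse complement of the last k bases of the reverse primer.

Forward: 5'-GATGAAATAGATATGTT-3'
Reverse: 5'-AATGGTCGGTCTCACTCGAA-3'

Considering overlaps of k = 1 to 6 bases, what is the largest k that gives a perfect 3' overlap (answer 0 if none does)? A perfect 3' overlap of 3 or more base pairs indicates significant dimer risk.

Last 6 bases (5'→3') — forward …TATGTT, reverse …CTCGAA.
Reverse complement of the reverse primer's last 6 bases: TTCGAG; its first k bases are the reverse complement of the reverse primer's last k bases, so a perfect k-base overlap needs the forward primer's last k bases to equal them.
Comparing (forward last k vs required): k=1: T vs T ✓; k=2: TT vs TT ✓; k=3: GTT vs TTC ✗; k=4: TGTT vs TTCG ✗; k=5: ATGTT vs TTCGA ✗; k=6: TATGTT vs TTCGAG ✗.
Perfect overlaps at k = 1, 2; the largest is 2.

Longest perfect overlap: 2 complementary base pairs; below the dimer-risk threshold (threshold 3).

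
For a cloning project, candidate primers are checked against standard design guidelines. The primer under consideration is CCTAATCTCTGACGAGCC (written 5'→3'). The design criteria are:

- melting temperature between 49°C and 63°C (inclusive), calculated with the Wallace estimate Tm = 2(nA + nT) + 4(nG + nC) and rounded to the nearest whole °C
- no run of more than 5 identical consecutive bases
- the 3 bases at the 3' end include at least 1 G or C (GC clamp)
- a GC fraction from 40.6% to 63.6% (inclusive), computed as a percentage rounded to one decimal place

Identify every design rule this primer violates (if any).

Base counts: A=4, T=4, G=3, C=7 (length 18).
Tm: Tm = 2·8 + 4·10 = 56°C ✓
homopolymer run: longest run = 2 ✓
GC clamp: 3' end GCC has 3 G/C ✓
GC content: GC 10/18 = 55.6% ✓

Meets all criteria.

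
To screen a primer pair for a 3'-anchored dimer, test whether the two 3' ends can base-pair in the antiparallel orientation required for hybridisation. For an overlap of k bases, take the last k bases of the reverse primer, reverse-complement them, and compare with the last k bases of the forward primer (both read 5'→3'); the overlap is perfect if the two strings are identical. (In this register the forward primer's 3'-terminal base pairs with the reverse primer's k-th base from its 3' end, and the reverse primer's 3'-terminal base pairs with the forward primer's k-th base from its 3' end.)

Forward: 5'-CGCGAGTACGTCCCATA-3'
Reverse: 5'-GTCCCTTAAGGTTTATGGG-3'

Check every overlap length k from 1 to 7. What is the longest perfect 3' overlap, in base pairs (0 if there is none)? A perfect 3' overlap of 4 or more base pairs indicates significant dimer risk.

Last 7 bases (5'→3') — forward …TCCCATA, reverse …TTATGGG.
Reverse complement of the reverse primer's last 7 bases: CCCATAA; its first k bases are the reverse complement of the reverse primer's last k bases, so a perfect k-base overlap needs the forward primer's last k bases to equal them.
Comparing (forward last k vs required): k=1: A vs C ✗; k=2: TA vs CC ✗; k=3: ATA vs CCC ✗; k=4: CATA vs CCCA ✗; k=5: CCATA vs CCCAT ✗; k=6: CCCATA vs CCCATA ✓; k=7: TCCCATA vs CCCATAA ✗.
Only k = 6 is perfect, so the longest perfect 3' overlap is 6.

Longest perfect overlap: 6 complementary base pairs; significant dimer risk (threshold 4).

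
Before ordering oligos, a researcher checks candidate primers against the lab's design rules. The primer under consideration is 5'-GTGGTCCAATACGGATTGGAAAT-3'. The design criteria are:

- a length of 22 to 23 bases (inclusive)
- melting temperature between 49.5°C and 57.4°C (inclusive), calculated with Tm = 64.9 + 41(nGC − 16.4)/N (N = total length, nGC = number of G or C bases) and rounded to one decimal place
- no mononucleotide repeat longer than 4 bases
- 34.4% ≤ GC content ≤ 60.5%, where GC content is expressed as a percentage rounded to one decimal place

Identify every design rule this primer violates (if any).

Meets all criteria.

Base counts: A=7, T=6, G=7, C=3 (length 23).
length: length 23 ✓
Tm: Tm = 64.9 + 41·(10 − 16.4)/23 = 53.5°C ✓
homopolymer run: longest run = 3 ✓
GC content: GC 10/23 = 43.5% ✓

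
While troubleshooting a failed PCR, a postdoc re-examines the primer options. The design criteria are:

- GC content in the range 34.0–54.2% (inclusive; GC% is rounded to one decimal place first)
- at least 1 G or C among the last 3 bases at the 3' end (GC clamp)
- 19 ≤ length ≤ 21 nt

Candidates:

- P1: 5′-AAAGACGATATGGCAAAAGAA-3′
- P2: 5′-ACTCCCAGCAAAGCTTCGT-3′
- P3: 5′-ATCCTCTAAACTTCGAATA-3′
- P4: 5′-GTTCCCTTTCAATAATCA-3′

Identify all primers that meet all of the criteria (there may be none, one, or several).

P1 (21 nt, A=12 T=2 G=5 C=2): GC 7/21 = 33.3%, outside 34.0–54.2% ✗; 3' end GAA has 1 G/C ✓; length 21 ✓ — fails.
P2 (19 nt, A=5 T=4 G=3 C=7): GC 10/19 = 52.6% ✓; 3' end CGT has 2 G/C ✓; length 19 ✓ — passes.
P3 (19 nt, A=7 T=6 G=1 C=5): GC 6/19 = 31.6%, outside 34.0–54.2% ✗; 3' end ATA has 0 G/C, need ≥1 ✗; length 19 ✓ — fails.
P4 (18 nt, A=5 T=7 G=1 C=5): GC 6/18 = 33.3%, outside 34.0–54.2% ✗; 3' end TCA has 1 G/C ✓; length 18, outside 19–21 ✗ — fails.

P2 only.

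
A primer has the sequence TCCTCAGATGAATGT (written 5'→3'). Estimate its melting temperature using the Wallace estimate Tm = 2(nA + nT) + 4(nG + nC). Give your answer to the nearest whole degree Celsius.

Base counts: A=4, T=5, G=3, C=3 (length 15).
Tm = 2·(4+5) + 4·(3+3) = 2·9 + 4·6 = 18 + 24 = 42°C.

42°C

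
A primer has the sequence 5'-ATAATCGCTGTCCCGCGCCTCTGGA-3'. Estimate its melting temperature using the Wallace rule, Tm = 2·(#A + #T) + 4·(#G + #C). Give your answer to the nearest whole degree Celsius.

Base counts: A=4, T=6, G=6, C=9 (length 25).
Tm = 2·(4+6) + 4·(6+9) = 2·10 + 4·15 = 20 + 60 = 80°C.

80°C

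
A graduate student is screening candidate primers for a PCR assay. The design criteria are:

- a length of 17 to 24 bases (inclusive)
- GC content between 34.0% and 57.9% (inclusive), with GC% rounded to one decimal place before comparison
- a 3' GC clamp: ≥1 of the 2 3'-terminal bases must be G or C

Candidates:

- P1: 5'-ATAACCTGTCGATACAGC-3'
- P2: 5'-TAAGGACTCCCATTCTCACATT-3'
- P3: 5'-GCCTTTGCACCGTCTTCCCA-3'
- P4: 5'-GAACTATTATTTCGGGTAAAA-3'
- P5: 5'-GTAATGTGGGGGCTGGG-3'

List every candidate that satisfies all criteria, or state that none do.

P1 only.

P1 (18 nt, A=6 T=4 G=3 C=5): length 18 ✓; GC 8/18 = 44.4% ✓; 3' end GC has 2 G/C ✓ — passes.
P2 (22 nt, A=6 T=7 G=2 C=7): length 22 ✓; GC 9/22 = 40.9% ✓; 3' end TT has 0 G/C, need ≥1 ✗ — fails.
P3 (20 nt, A=2 T=6 G=3 C=9): length 20 ✓; GC 12/20 = 60.0%, outside 34.0–57.9% ✗; 3' end CA has 1 G/C ✓ — fails.
P4 (21 nt, A=8 T=7 G=4 C=2): length 21 ✓; GC 6/21 = 28.6%, outside 34.0–57.9% ✗; 3' end AA has 0 G/C, need ≥1 ✗ — fails.
P5 (17 nt, A=2 T=4 G=10 C=1): length 17 ✓; GC 11/17 = 64.7%, outside 34.0–57.9% ✗; 3' end GG has 2 G/C ✓ — fails.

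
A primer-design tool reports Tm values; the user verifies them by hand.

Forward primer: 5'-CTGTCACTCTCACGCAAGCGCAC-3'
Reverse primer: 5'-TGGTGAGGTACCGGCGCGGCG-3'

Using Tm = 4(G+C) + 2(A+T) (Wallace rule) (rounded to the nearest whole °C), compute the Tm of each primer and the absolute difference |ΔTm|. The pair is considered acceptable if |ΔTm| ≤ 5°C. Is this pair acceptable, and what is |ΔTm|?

|ΔTm| = 0°C; the pair is acceptable.

Forward: A=5 T=4 G=4 C=10 → Tm = 2·9 + 4·14 = 74°C.
Reverse: A=2 T=3 G=11 C=5 → Tm = 2·5 + 4·16 = 74°C.
|ΔTm| = |74 − 74| = 0°C, ≤ 5°C.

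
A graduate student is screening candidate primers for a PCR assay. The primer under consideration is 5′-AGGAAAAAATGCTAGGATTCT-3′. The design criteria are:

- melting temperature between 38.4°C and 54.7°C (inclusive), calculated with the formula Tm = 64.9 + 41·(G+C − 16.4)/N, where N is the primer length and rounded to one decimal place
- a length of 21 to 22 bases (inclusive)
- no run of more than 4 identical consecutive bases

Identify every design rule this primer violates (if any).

Base counts: A=9, T=5, G=5, C=2 (length 21).
Tm: Tm = 64.9 + 41·(7 − 16.4)/21 = 46.5°C ✓
length: length 21 ✓
homopolymer run: longest run = 6, exceeds 4 ✗

Fails: homopolymer run.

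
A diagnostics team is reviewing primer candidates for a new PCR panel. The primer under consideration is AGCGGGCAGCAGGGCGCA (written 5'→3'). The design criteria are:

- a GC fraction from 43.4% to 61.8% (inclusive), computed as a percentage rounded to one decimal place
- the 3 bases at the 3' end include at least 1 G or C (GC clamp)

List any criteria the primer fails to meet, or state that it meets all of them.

Fails: GC content.

Base counts: A=4, T=0, G=9, C=5 (length 18).
GC content: GC 14/18 = 77.8%, outside 43.4–61.8% ✗
GC clamp: 3' end GCA has 2 G/C ✓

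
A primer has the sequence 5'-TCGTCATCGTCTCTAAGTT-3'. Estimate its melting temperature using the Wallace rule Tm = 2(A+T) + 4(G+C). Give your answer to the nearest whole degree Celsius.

Base counts: A=3, T=8, G=3, C=5 (length 19).
Tm = 2·(3+8) + 4·(3+5) = 2·11 + 4·8 = 22 + 32 = 54°C.

54°C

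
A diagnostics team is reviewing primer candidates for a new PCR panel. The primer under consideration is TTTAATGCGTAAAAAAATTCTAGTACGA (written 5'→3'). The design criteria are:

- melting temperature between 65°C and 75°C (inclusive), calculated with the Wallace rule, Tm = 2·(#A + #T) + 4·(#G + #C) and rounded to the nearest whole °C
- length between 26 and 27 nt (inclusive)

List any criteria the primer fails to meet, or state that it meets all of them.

Fails: length.

Base counts: A=12, T=9, G=4, C=3 (length 28).
Tm: Tm = 2·21 + 4·7 = 70°C ✓
length: length 28, outside 26–27 ✗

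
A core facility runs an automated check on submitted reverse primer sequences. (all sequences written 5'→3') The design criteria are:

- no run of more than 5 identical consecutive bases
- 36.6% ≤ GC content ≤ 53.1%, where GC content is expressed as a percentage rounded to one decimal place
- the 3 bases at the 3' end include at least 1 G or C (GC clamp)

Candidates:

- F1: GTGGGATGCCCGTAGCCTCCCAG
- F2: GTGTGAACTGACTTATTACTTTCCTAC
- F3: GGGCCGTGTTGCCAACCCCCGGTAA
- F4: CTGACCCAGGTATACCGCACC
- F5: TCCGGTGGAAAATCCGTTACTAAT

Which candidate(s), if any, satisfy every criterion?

F2 only.

F1 (23 nt, A=3 T=4 G=8 C=8): longest run = 3 ✓; GC 16/23 = 69.6%, outside 36.6–53.1% ✗; 3' end CAG has 2 G/C ✓ — fails.
F2 (27 nt, A=6 T=11 G=4 C=6): longest run = 3 ✓; GC 10/27 = 37.0% ✓; 3' end TAC has 1 G/C ✓ — passes.
F3 (25 nt, A=4 T=4 G=8 C=9): longest run = 5 ✓; GC 17/25 = 68.0%, outside 36.6–53.1% ✗; 3' end TAA has 0 G/C, need ≥1 ✗ — fails.
F4 (21 nt, A=5 T=3 G=4 C=9): longest run = 3 ✓; GC 13/21 = 61.9%, outside 36.6–53.1% ✗; 3' end ACC has 2 G/C ✓ — fails.
F5 (24 nt, A=7 T=7 G=5 C=5): longest run = 4 ✓; GC 10/24 = 41.7% ✓; 3' end AAT has 0 G/C, need ≥1 ✗ — fails.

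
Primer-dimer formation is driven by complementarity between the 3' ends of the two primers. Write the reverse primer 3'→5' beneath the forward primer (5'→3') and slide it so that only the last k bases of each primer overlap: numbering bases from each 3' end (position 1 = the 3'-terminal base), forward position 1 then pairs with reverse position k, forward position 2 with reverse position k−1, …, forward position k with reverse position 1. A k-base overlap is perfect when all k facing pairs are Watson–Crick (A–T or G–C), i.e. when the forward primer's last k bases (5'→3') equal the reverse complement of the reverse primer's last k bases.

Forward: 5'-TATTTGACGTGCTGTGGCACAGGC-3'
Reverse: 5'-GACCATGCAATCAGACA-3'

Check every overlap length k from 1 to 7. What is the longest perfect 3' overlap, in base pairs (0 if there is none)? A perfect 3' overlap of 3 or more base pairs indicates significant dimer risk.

Longest perfect overlap: 0 complementary base pairs; below the dimer-risk threshold (threshold 3).

Last 7 bases (5'→3') — forward …CACAGGC, reverse …TCAGACA.
Reverse complement of the reverse primer's last 7 bases: TGTCTGA; its first k bases are the reverse complement of the reverse primer's last k bases, so a perfect k-base overlap needs the forward primer's last k bases to equal them.
Comparing (forward last k vs required): k=1: C vs T ✗; k=2: GC vs TG ✗; k=3: GGC vs TGT ✗; k=4: AGGC vs TGTC ✗; k=5: CAGGC vs TGTCT ✗; k=6: ACAGGC vs TGTCTG ✗; k=7: CACAGGC vs TGTCTGA ✗.
No overlap length from 1 to 7 is perfect, so the longest perfect 3' overlap is 0.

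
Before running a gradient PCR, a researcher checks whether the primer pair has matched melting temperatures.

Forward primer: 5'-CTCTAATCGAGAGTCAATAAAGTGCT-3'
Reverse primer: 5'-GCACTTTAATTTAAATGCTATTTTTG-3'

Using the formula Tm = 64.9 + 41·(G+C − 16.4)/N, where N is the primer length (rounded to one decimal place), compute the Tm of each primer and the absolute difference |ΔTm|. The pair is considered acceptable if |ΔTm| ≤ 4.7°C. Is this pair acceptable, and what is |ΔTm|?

Forward: G+C = 10, N = 26 → Tm = 64.9 + 41·(10 − 16.4)/26 = 54.8°C.
Reverse: G+C = 6, N = 26 → Tm = 64.9 + 41·(6 − 16.4)/26 = 48.5°C.
|ΔTm| = |54.8 − 48.5| = 6.3°C, > 4.7°C.

|ΔTm| = 6.3°C; the pair is not acceptable.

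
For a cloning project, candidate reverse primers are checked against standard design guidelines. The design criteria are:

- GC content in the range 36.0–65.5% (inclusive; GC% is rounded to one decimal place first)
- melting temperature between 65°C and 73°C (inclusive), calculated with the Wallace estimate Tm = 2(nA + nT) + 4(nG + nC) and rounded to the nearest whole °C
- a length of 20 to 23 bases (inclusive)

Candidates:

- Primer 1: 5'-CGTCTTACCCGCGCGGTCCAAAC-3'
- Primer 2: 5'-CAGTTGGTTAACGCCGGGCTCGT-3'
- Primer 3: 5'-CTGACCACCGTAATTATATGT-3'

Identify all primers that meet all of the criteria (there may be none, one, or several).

None of the candidates satisfy all criteria.

Primer 1 (23 nt, A=4 T=4 G=5 C=10): GC 15/23 = 65.2% ✓; Tm = 2·8 + 4·15 = 76°C, outside 65–73°C ✗; length 23 ✓ — fails.
Primer 2 (23 nt, A=3 T=6 G=8 C=6): GC 14/23 = 60.9% ✓; Tm = 2·9 + 4·14 = 74°C, outside 65–73°C ✗; length 23 ✓ — fails.
Primer 3 (21 nt, A=6 T=7 G=3 C=5): GC 8/21 = 38.1% ✓; Tm = 2·13 + 4·8 = 58°C, outside 65–73°C ✗; length 21 ✓ — fails.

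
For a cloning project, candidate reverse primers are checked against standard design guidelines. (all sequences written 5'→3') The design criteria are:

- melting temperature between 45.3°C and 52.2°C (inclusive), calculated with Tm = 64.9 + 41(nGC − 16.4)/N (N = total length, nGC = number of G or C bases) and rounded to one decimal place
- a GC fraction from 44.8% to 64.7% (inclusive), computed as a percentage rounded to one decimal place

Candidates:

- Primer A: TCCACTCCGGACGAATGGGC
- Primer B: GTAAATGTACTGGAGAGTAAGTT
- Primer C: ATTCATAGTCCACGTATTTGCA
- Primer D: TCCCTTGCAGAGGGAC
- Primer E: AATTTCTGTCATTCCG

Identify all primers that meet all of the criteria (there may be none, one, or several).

Primer D only.

Primer A (20 nt, A=4 T=3 G=6 C=7): Tm = 64.9 + 41·(13 − 16.4)/20 = 57.9°C, outside 45.3–52.2°C ✗; GC 13/20 = 65.0%, outside 44.8–64.7% ✗ — fails.
Primer B (23 nt, A=8 T=7 G=7 C=1): Tm = 64.9 + 41·(8 − 16.4)/23 = 49.9°C ✓; GC 8/23 = 34.8%, outside 44.8–64.7% ✗ — fails.
Primer C (22 nt, A=6 T=8 G=3 C=5): Tm = 64.9 + 41·(8 − 16.4)/22 = 49.2°C ✓; GC 8/22 = 36.4%, outside 44.8–64.7% ✗ — fails.
Primer D (16 nt, A=3 T=3 G=5 C=5): Tm = 64.9 + 41·(10 − 16.4)/16 = 48.5°C ✓; GC 10/16 = 62.5% ✓ — passes.
Primer E (16 nt, A=3 T=7 G=2 C=4): Tm = 64.9 + 41·(6 − 16.4)/16 = 38.3°C, outside 45.3–52.2°C ✗; GC 6/16 = 37.5%, outside 44.8–64.7% ✗ — fails.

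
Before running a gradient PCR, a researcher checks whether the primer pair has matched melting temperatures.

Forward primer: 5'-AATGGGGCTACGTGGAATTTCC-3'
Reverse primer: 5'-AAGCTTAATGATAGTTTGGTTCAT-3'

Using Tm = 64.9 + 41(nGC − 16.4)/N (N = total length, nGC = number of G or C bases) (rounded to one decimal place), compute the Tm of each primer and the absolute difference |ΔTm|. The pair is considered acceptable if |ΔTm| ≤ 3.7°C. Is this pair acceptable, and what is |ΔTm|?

Forward: G+C = 11, N = 22 → Tm = 64.9 + 41·(11 − 16.4)/22 = 54.8°C.
Reverse: G+C = 7, N = 24 → Tm = 64.9 + 41·(7 − 16.4)/24 = 48.8°C.
|ΔTm| = |54.8 − 48.8| = 6.0°C, > 3.7°C.

|ΔTm| = 6.0°C; the pair is not acceptable.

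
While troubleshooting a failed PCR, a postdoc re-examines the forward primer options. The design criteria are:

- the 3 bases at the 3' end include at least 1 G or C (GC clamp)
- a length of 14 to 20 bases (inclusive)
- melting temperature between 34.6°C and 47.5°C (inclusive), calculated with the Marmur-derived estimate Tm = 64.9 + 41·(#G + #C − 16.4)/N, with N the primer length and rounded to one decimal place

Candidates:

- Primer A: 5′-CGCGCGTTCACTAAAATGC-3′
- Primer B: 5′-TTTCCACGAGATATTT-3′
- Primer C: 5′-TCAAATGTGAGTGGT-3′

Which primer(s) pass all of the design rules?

Primer A (19 nt, A=5 T=4 G=4 C=6): 3' end TGC has 2 G/C ✓; length 19 ✓; Tm = 64.9 + 41·(10 − 16.4)/19 = 51.1°C, outside 34.6–47.5°C ✗ — fails.
Primer B (16 nt, A=4 T=7 G=2 C=3): 3' end TTT has 0 G/C, need ≥1 ✗; length 16 ✓; Tm = 64.9 + 41·(5 − 16.4)/16 = 35.7°C ✓ — fails.
Primer C (15 nt, A=4 T=5 G=5 C=1): 3' end GGT has 2 G/C ✓; length 15 ✓; Tm = 64.9 + 41·(6 − 16.4)/15 = 36.5°C ✓ — passes.

Primer C only.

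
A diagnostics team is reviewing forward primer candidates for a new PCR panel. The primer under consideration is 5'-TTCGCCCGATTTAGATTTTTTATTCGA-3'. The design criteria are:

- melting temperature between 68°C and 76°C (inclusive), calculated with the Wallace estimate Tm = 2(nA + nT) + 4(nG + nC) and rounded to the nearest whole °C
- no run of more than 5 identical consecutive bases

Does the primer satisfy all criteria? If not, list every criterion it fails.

Fails: homopolymer run.

Base counts: A=5, T=13, G=4, C=5 (length 27).
Tm: Tm = 2·18 + 4·9 = 72°C ✓
homopolymer run: longest run = 6, exceeds 5 ✗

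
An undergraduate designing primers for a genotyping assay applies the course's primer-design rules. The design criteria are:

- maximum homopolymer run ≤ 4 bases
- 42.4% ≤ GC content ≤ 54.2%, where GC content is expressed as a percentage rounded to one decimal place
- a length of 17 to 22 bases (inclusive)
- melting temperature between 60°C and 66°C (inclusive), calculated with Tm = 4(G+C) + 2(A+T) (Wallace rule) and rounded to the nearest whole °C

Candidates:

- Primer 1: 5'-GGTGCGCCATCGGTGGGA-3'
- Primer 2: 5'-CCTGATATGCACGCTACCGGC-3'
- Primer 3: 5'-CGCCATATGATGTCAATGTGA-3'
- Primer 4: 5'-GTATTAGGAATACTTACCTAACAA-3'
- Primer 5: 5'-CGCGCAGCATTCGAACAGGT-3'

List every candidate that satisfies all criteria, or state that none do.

Primer 1 (18 nt, A=2 T=3 G=9 C=4): longest run = 3 ✓; GC 13/18 = 72.2%, outside 42.4–54.2% ✗; length 18 ✓; Tm = 2·5 + 4·13 = 62°C ✓ — fails.
Primer 2 (21 nt, A=4 T=4 G=5 C=8): longest run = 2 ✓; GC 13/21 = 61.9%, outside 42.4–54.2% ✗; length 21 ✓; Tm = 2·8 + 4·13 = 68°C, outside 60–66°C ✗ — fails.
Primer 3 (21 nt, A=6 T=6 G=5 C=4): longest run = 2 ✓; GC 9/21 = 42.9% ✓; length 21 ✓; Tm = 2·12 + 4·9 = 60°C ✓ — passes.
Primer 4 (24 nt, A=10 T=7 G=3 C=4): longest run = 2 ✓; GC 7/24 = 29.2%, outside 42.4–54.2% ✗; length 24, outside 17–22 ✗; Tm = 2·17 + 4·7 = 62°C ✓ — fails.
Primer 5 (20 nt, A=5 T=3 G=6 C=6): longest run = 2 ✓; GC 12/20 = 60.0%, outside 42.4–54.2% ✗; length 20 ✓; Tm = 2·8 + 4·12 = 64°C ✓ — fails.

Primer 3 only.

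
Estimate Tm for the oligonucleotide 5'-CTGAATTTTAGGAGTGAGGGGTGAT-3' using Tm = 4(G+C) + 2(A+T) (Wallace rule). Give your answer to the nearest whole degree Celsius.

72°C

Base counts: A=6, T=8, G=10, C=1 (length 25).
Tm = 2·(6+8) + 4·(10+1) = 2·14 + 4·11 = 28 + 44 = 72°C.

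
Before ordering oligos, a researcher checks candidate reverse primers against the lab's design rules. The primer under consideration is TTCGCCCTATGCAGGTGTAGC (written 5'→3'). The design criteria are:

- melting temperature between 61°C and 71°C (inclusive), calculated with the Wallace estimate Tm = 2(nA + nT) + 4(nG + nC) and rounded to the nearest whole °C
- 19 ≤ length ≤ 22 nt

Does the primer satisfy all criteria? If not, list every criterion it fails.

Meets all criteria.

Base counts: A=3, T=6, G=6, C=6 (length 21).
Tm: Tm = 2·9 + 4·12 = 66°C ✓
length: length 21 ✓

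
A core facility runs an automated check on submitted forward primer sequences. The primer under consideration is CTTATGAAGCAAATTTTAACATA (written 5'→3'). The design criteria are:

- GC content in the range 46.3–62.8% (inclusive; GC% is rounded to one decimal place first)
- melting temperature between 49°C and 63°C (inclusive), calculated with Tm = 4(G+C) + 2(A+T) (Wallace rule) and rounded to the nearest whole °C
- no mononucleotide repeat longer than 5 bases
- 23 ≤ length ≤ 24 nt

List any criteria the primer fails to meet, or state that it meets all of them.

Fails: GC content.

Base counts: A=10, T=8, G=2, C=3 (length 23).
GC content: GC 5/23 = 21.7%, outside 46.3–62.8% ✗
Tm: Tm = 2·18 + 4·5 = 56°C ✓
homopolymer run: longest run = 4 ✓
length: length 23 ✓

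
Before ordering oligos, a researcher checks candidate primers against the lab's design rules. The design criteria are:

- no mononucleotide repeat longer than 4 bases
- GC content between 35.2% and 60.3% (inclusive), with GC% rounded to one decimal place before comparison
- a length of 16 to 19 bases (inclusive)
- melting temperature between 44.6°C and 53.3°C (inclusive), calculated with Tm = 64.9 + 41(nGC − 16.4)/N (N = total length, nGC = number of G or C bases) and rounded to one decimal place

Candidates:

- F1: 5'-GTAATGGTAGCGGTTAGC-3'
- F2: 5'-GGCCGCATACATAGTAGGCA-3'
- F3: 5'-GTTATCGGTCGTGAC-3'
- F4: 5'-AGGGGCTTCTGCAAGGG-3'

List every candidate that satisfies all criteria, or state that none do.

F1 (18 nt, A=4 T=5 G=7 C=2): longest run = 2 ✓; GC 9/18 = 50.0% ✓; length 18 ✓; Tm = 64.9 + 41·(9 − 16.4)/18 = 48.0°C ✓ — passes.
F2 (20 nt, A=6 T=3 G=6 C=5): longest run = 2 ✓; GC 11/20 = 55.0% ✓; length 20, outside 16–19 ✗; Tm = 64.9 + 41·(11 − 16.4)/20 = 53.8°C, outside 44.6–53.3°C ✗ — fails.
F3 (15 nt, A=2 T=5 G=5 C=3): longest run = 2 ✓; GC 8/15 = 53.3% ✓; length 15, outside 16–19 ✗; Tm = 64.9 + 41·(8 − 16.4)/15 = 41.9°C, outside 44.6–53.3°C ✗ — fails.
F4 (17 nt, A=3 T=3 G=8 C=3): longest run = 4 ✓; GC 11/17 = 64.7%, outside 35.2–60.3% ✗; length 17 ✓; Tm = 64.9 + 41·(11 − 16.4)/17 = 51.9°C ✓ — fails.

F1 only.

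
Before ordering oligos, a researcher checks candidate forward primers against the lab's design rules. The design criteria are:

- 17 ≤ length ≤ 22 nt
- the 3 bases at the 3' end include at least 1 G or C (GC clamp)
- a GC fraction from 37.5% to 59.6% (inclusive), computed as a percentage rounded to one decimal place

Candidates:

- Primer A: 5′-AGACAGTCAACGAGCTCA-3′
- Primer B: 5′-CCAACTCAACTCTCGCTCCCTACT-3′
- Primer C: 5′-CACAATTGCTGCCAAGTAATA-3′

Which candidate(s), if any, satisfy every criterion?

Primer A (18 nt, A=7 T=2 G=4 C=5): length 18 ✓; 3' end TCA has 1 G/C ✓; GC 9/18 = 50.0% ✓ — passes.
Primer B (24 nt, A=5 T=6 G=1 C=12): length 24, outside 17–22 ✗; 3' end ACT has 1 G/C ✓; GC 13/24 = 54.2% ✓ — fails.
Primer C (21 nt, A=8 T=5 G=3 C=5): length 21 ✓; 3' end ATA has 0 G/C, need ≥1 ✗; GC 8/21 = 38.1% ✓ — fails.

Primer A only.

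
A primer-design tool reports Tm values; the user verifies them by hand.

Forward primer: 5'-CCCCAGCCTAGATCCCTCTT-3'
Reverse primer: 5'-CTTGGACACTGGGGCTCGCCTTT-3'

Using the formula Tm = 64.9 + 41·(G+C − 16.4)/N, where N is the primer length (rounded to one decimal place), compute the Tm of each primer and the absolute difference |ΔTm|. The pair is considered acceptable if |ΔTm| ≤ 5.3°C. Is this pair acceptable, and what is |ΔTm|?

|ΔTm| = 4.7°C; the pair is acceptable.

Forward: G+C = 12, N = 20 → Tm = 64.9 + 41·(12 − 16.4)/20 = 55.9°C.
Reverse: G+C = 14, N = 23 → Tm = 64.9 + 41·(14 − 16.4)/23 = 60.6°C.
|ΔTm| = |55.9 − 60.6| = 4.7°C, ≤ 5.3°C.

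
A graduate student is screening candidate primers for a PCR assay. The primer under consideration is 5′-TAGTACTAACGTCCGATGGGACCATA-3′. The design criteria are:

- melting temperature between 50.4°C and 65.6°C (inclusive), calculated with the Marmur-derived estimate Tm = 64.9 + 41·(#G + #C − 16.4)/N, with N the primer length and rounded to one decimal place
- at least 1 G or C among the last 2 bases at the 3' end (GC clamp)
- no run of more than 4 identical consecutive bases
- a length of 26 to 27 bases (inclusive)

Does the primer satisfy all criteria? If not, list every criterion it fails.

Fails: GC clamp.

Base counts: A=8, T=6, G=6, C=6 (length 26).
Tm: Tm = 64.9 + 41·(12 − 16.4)/26 = 58.0°C ✓
GC clamp: 3' end TA has 0 G/C, need ≥1 ✗
homopolymer run: longest run = 3 ✓
length: length 26 ✓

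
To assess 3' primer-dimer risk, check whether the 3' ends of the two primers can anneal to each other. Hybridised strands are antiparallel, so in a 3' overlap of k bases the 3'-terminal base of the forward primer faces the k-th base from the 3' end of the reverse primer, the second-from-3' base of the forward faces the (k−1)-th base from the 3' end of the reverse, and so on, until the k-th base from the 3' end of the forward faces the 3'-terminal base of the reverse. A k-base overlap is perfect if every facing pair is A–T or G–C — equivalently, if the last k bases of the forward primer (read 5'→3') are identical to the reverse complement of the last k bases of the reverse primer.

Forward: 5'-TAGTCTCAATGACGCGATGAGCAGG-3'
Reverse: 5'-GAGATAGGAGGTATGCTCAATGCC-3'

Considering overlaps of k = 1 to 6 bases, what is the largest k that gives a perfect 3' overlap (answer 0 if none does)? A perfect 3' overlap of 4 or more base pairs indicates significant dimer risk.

Longest perfect overlap: 2 complementary base pairs; below the dimer-risk threshold (threshold 4).

Last 6 bases (5'→3') — forward …AGCAGG, reverse …AATGCC.
Reverse complement of the reverse primer's last 6 bases: GGCATT; its first k bases are the reverse complement of the reverse primer's last k bases, so a perfect k-base overlap needs the forward primer's last k bases to equal them.
Comparing (forward last k vs required): k=1: G vs G ✓; k=2: GG vs GG ✓; k=3: AGG vs GGC ✗; k=4: CAGG vs GGCA ✗; k=5: GCAGG vs GGCAT ✗; k=6: AGCAGG vs GGCATT ✗.
Perfect overlaps at k = 1, 2; the largest is 2.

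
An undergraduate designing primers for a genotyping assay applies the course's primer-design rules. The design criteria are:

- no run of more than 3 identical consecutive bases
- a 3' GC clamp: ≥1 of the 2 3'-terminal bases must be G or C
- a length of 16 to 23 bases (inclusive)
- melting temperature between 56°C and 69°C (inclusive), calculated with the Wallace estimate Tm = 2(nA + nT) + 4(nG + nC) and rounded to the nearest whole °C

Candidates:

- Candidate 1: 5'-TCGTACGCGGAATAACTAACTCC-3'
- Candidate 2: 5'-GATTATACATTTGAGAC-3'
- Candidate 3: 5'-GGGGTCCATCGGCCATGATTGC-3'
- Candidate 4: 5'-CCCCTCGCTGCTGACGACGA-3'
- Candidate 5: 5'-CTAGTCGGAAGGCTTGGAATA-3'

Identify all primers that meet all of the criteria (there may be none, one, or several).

Candidate 1 (23 nt, A=7 T=5 G=4 C=7): longest run = 2 ✓; 3' end CC has 2 G/C ✓; length 23 ✓; Tm = 2·12 + 4·11 = 68°C ✓ — passes.
Candidate 2 (17 nt, A=6 T=6 G=3 C=2): longest run = 3 ✓; 3' end AC has 1 G/C ✓; length 17 ✓; Tm = 2·12 + 4·5 = 44°C, outside 56–69°C ✗ — fails.
Candidate 3 (22 nt, A=3 T=5 G=8 C=6): longest run = 4, exceeds 3 ✗; 3' end GC has 2 G/C ✓; length 22 ✓; Tm = 2·8 + 4·14 = 72°C, outside 56–69°C ✗ — fails.
Candidate 4 (20 nt, A=3 T=3 G=5 C=9): longest run = 4, exceeds 3 ✗; 3' end GA has 1 G/C ✓; length 20 ✓; Tm = 2·6 + 4·14 = 68°C ✓ — fails.
Candidate 5 (21 nt, A=6 T=5 G=7 C=3): longest run = 2 ✓; 3' end TA has 0 G/C, need ≥1 ✗; length 21 ✓; Tm = 2·11 + 4·10 = 62°C ✓ — fails.

Candidate 1 only.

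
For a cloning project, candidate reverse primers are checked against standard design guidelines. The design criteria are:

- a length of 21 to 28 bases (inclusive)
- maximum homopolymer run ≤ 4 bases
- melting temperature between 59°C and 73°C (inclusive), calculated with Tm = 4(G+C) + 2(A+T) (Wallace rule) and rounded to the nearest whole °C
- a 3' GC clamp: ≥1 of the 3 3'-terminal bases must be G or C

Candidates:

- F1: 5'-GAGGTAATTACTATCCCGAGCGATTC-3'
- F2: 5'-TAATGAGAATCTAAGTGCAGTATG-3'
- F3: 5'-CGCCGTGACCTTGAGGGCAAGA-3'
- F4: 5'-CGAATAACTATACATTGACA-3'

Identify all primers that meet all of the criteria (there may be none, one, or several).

F1 (26 nt, A=7 T=7 G=6 C=6): length 26 ✓; longest run = 3 ✓; Tm = 2·14 + 4·12 = 76°C, outside 59–73°C ✗; 3' end TTC has 1 G/C ✓ — fails.
F2 (24 nt, A=9 T=7 G=6 C=2): length 24 ✓; longest run = 2 ✓; Tm = 2·16 + 4·8 = 64°C ✓; 3' end ATG has 1 G/C ✓ — passes.
F3 (22 nt, A=5 T=3 G=8 C=6): length 22 ✓; longest run = 3 ✓; Tm = 2·8 + 4·14 = 72°C ✓; 3' end AGA has 1 G/C ✓ — passes.
F4 (20 nt, A=9 T=5 G=2 C=4): length 20, outside 21–28 ✗; longest run = 2 ✓; Tm = 2·14 + 4·6 = 52°C, outside 59–73°C ✗; 3' end ACA has 1 G/C ✓ — fails.

F2 and F3.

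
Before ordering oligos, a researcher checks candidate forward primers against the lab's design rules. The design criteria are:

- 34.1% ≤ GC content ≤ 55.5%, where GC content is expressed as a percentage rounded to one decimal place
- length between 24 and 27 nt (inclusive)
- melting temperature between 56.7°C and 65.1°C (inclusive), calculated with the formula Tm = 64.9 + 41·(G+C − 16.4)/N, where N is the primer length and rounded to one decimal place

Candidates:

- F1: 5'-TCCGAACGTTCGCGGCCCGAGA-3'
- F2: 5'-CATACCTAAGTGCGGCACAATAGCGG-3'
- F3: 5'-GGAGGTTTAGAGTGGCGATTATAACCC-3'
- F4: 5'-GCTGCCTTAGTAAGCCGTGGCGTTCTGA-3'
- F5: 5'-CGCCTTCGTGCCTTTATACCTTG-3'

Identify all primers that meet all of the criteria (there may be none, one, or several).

F1 (22 nt, A=4 T=3 G=7 C=8): GC 15/22 = 68.2%, outside 34.1–55.5% ✗; length 22, outside 24–27 ✗; Tm = 64.9 + 41·(15 − 16.4)/22 = 62.3°C ✓ — fails.
F2 (26 nt, A=8 T=4 G=7 C=7): GC 14/26 = 53.8% ✓; length 26 ✓; Tm = 64.9 + 41·(14 − 16.4)/26 = 61.1°C ✓ — passes.
F3 (27 nt, A=7 T=7 G=9 C=4): GC 13/27 = 48.1% ✓; length 27 ✓; Tm = 64.9 + 41·(13 − 16.4)/27 = 59.7°C ✓ — passes.
F4 (28 nt, A=4 T=8 G=9 C=7): GC 16/28 = 57.1%, outside 34.1–55.5% ✗; length 28, outside 24–27 ✗; Tm = 64.9 + 41·(16 − 16.4)/28 = 64.3°C ✓ — fails.
F5 (23 nt, A=2 T=9 G=4 C=8): GC 12/23 = 52.2% ✓; length 23, outside 24–27 ✗; Tm = 64.9 + 41·(12 − 16.4)/23 = 57.1°C ✓ — fails.

F2 and F3.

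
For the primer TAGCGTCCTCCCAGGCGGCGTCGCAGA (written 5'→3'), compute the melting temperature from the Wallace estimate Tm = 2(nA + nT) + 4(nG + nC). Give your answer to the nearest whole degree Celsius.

Base counts: A=4, T=4, G=9, C=10 (length 27).
Tm = 2·(4+4) + 4·(9+10) = 2·8 + 4·19 = 16 + 76 = 92°C.

92°C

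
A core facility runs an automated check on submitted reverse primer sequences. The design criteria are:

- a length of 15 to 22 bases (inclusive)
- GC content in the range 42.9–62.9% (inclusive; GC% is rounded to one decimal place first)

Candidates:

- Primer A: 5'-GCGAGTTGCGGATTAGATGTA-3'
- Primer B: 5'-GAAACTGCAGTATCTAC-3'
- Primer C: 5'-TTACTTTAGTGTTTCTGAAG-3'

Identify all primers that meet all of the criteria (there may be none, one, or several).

Primer A (21 nt, A=5 T=6 G=8 C=2): length 21 ✓; GC 10/21 = 47.6% ✓ — passes.
Primer B (17 nt, A=6 T=4 G=3 C=4): length 17 ✓; GC 7/17 = 41.2%, outside 42.9–62.9% ✗ — fails.
Primer C (20 nt, A=4 T=10 G=4 C=2): length 20 ✓; GC 6/20 = 30.0%, outside 42.9–62.9% ✗ — fails.

Primer A only.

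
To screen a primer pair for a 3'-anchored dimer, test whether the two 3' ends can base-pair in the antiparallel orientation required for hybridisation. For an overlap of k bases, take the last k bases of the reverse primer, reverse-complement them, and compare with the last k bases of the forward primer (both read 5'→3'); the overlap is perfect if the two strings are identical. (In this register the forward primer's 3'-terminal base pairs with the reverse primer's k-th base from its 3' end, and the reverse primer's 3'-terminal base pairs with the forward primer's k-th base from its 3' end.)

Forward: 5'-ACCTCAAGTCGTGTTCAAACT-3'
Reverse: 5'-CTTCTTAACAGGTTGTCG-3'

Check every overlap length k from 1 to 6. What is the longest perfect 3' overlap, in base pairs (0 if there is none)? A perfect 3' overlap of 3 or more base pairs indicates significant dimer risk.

Longest perfect overlap: 0 complementary base pairs; below the dimer-risk threshold (threshold 3).

Last 6 bases (5'→3') — forward …CAAACT, reverse …TTGTCG.
Reverse complement of the reverse primer's last 6 bases: CGACAA; its first k bases are the reverse complement of the reverse primer's last k bases, so a perfect k-base overlap needs the forward primer's last k bases to equal them.
Comparing (forward last k vs required): k=1: T vs C ✗; k=2: CT vs CG ✗; k=3: ACT vs CGA ✗; k=4: AACT vs CGAC ✗; k=5: AAACT vs CGACA ✗; k=6: CAAACT vs CGACAA ✗.
No overlap length from 1 to 6 is perfect, so the longest perfect 3' overlap is 0.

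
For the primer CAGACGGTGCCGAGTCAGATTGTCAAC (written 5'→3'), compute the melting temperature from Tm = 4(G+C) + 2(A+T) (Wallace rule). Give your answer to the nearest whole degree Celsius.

Base counts: A=7, T=5, G=8, C=7 (length 27).
Tm = 2·(7+5) + 4·(8+7) = 2·12 + 4·15 = 24 + 60 = 84°C.

84°C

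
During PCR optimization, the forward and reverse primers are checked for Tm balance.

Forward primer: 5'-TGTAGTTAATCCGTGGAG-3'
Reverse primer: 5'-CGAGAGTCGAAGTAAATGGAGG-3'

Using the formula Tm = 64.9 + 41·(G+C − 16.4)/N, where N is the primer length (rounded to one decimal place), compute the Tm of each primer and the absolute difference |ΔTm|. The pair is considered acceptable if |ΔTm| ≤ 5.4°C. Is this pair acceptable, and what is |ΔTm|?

|ΔTm| = 9.0°C; the pair is not acceptable.

Forward: G+C = 8, N = 18 → Tm = 64.9 + 41·(8 − 16.4)/18 = 45.8°C.
Reverse: G+C = 11, N = 22 → Tm = 64.9 + 41·(11 − 16.4)/22 = 54.8°C.
|ΔTm| = |45.8 − 54.8| = 9.0°C, > 5.4°C.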